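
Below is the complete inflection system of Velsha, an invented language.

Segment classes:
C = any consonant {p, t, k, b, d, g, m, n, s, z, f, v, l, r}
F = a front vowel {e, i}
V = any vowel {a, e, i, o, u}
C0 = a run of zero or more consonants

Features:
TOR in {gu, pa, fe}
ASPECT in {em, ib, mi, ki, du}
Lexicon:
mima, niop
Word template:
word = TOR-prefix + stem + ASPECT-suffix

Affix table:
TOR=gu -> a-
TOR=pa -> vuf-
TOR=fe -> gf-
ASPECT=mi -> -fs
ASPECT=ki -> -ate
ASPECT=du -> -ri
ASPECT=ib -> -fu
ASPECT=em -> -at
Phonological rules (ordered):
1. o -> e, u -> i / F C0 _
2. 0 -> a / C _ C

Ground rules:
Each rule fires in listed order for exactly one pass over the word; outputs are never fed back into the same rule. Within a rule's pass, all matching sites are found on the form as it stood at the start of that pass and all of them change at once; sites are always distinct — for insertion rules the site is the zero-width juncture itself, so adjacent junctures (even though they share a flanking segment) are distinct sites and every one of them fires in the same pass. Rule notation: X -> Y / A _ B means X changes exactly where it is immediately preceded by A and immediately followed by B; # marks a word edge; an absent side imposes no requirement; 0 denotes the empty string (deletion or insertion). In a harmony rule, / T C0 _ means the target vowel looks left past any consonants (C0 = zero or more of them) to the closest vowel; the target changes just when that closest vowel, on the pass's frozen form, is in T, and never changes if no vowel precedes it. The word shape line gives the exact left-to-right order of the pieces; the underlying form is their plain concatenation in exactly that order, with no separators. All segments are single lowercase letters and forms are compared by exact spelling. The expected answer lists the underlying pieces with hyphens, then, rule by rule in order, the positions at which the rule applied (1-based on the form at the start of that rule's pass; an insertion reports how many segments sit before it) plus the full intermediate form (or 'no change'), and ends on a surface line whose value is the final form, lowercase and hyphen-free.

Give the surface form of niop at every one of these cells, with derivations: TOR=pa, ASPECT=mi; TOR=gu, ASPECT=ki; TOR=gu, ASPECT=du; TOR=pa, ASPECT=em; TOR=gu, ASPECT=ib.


cell TOR=pa, ASPECT=mi:
underlying: vuf-niop-fs
1. o -> e, u -> i / F C0 _: fires at position(s) 6: vufniepfs
2. 0 -> a / C _ C: inserts after position(s) 3, 7, 8: vufaniepafas
surface: vufaniepafas

cell TOR=gu, ASPECT=ki:
underlying: a-niop-ate
1. o -> e, u -> i / F C0 _: fires at position(s) 4: aniepate
2. 0 -> a / C _ C: no change
surface: aniepate

cell TOR=gu, ASPECT=du:
underlying: a-niop-ri
1. o -> e, u -> i / F C0 _: fires at position(s) 4: aniepri
2. 0 -> a / C _ C: inserts after position(s) 5: aniepari
surface: aniepari

cell TOR=pa, ASPECT=em:
underlying: vuf-niop-at
1. o -> e, u -> i / F C0 _: fires at position(s) 6: vufniepat
2. 0 -> a / C _ C: inserts after position(s) 3: vufaniepat
surface: vufaniepat

cell TOR=gu, ASPECT=ib:
underlying: a-niop-fu
1. o -> e, u -> i / F C0 _: fires at position(s) 4: aniepfu
2. 0 -> a / C _ C: inserts after position(s) 5: aniepafu
surface: aniepafu


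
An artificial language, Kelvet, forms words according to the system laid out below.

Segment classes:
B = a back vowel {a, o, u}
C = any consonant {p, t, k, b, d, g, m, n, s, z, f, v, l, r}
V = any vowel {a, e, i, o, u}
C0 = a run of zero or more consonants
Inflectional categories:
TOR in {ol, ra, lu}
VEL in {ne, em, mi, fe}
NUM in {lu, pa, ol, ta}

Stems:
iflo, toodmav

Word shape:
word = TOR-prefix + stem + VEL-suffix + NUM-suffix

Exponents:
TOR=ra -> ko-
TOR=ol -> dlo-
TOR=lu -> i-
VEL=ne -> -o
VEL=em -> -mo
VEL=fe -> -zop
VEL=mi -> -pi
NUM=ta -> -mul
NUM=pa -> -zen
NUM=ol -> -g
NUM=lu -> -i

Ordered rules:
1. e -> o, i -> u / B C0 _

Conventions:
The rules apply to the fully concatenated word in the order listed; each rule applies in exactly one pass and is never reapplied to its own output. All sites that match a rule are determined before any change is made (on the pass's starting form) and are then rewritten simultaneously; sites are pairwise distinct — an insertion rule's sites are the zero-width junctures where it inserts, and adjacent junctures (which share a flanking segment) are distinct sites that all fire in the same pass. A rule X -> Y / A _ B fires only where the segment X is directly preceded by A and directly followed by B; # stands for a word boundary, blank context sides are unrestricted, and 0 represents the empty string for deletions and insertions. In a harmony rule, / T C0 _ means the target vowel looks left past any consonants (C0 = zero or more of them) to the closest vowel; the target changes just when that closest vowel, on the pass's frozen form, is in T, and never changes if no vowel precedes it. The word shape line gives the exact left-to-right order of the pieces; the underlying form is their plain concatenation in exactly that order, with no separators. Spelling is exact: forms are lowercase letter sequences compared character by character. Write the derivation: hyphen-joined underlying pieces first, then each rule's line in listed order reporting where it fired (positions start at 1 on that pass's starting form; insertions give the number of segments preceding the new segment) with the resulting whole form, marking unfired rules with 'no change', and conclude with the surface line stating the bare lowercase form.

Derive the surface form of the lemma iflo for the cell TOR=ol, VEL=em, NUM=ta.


underlying: dlo-iflo-mo-mul
1. e -> o, i -> u / B C0 _: fires at position(s) 4: dlouflomomul
surface: dlouflomomul


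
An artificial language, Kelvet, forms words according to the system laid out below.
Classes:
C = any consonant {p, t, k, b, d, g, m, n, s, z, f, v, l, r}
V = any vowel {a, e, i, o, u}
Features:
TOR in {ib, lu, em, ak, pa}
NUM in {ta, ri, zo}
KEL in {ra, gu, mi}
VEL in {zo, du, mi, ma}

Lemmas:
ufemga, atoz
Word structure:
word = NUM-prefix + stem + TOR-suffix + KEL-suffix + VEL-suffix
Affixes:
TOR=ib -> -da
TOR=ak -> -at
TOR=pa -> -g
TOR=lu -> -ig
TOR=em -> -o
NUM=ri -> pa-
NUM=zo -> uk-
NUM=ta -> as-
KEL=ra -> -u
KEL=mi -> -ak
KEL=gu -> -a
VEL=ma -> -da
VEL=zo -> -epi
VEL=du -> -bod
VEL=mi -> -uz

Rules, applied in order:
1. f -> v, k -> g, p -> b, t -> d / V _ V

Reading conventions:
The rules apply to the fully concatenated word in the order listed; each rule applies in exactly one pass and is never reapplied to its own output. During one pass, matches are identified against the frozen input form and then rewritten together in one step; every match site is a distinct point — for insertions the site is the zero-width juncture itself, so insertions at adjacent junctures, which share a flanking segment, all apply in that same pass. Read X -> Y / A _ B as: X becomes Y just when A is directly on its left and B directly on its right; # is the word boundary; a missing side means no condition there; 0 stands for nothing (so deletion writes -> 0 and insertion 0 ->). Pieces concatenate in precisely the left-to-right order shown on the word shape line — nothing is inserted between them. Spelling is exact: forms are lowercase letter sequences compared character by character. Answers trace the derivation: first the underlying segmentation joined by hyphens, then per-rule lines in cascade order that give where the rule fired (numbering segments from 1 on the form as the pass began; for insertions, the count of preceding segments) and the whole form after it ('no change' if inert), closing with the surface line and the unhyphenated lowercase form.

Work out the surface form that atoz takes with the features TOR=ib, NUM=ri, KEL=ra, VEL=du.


underlying: pa-atoz-da-u-bod
1. f -> v, k -> g, p -> b, t -> d / V _ V: fires at position(s) 4: paadozdaubod
surface: paadozdaubod


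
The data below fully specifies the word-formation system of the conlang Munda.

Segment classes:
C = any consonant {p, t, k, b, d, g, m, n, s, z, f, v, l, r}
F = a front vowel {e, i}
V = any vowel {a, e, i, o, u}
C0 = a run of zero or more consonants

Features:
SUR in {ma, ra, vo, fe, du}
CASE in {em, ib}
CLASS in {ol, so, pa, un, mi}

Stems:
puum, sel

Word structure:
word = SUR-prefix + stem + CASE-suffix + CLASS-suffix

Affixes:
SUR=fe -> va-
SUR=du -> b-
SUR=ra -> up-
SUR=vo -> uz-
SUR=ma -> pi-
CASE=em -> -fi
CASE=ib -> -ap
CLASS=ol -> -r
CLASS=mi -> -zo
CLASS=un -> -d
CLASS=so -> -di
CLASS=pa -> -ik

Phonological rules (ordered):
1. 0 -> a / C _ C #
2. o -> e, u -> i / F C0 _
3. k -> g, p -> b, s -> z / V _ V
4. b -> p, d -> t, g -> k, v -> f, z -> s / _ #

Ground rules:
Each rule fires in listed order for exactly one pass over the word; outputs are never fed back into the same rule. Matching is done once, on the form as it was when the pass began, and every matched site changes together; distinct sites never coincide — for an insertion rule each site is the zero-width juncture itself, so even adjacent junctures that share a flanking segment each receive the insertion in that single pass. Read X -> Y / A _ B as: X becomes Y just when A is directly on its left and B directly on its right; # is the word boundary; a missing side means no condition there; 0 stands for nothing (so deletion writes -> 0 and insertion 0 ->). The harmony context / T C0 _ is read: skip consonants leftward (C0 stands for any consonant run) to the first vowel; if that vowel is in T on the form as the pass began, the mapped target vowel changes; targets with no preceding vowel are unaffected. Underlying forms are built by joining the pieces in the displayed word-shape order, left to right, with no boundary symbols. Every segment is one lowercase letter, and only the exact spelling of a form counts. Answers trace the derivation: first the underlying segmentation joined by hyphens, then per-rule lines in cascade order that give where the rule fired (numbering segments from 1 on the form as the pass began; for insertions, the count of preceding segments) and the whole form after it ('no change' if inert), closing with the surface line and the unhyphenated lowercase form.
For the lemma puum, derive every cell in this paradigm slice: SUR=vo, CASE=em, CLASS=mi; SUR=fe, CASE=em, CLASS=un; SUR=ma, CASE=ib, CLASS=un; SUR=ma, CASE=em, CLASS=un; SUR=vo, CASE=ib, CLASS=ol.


cell SUR=vo, CASE=em, CLASS=mi:
underlying: uz-puum-fi-zo
1. 0 -> a / C _ C #: no change
2. o -> e, u -> i / F C0 _: fires at position(s) 10: uzpuumfize
3. k -> g, p -> b, s -> z / V _ V: no change
4. b -> p, d -> t, g -> k, v -> f, z -> s / _ #: no change
surface: uzpuumfize

cell SUR=fe, CASE=em, CLASS=un:
underlying: va-puum-fi-d
1. 0 -> a / C _ C #: no change
2. o -> e, u -> i / F C0 _: no change
3. k -> g, p -> b, s -> z / V _ V: fires at position(s) 3: vabuumfid
4. b -> p, d -> t, g -> k, v -> f, z -> s / _ #: fires at position(s) 9: vabuumfit
surface: vabuumfit

cell SUR=ma, CASE=ib, CLASS=un:
underlying: pi-puum-ap-d
1. 0 -> a / C _ C #: inserts after position(s) 8: pipuumapad
2. o -> e, u -> i / F C0 _: fires at position(s) 4: pipiumapad
3. k -> g, p -> b, s -> z / V _ V: fires at position(s) 3, 8: pibiumabad
4. b -> p, d -> t, g -> k, v -> f, z -> s / _ #: fires at position(s) 10: pibiumabat
surface: pibiumabat

cell SUR=ma, CASE=em, CLASS=un:
underlying: pi-puum-fi-d
1. 0 -> a / C _ C #: no change
2. o -> e, u -> i / F C0 _: fires at position(s) 4: pipiumfid
3. k -> g, p -> b, s -> z / V _ V: fires at position(s) 3: pibiumfid
4. b -> p, d -> t, g -> k, v -> f, z -> s / _ #: fires at position(s) 9: pibiumfit
surface: pibiumfit

cell SUR=vo, CASE=ib, CLASS=ol:
underlying: uz-puum-ap-r
1. 0 -> a / C _ C #: inserts after position(s) 8: uzpuumapar
2. o -> e, u -> i / F C0 _: no change
3. k -> g, p -> b, s -> z / V _ V: fires at position(s) 8: uzpuumabar
4. b -> p, d -> t, g -> k, v -> f, z -> s / _ #: no change
surface: uzpuumabar


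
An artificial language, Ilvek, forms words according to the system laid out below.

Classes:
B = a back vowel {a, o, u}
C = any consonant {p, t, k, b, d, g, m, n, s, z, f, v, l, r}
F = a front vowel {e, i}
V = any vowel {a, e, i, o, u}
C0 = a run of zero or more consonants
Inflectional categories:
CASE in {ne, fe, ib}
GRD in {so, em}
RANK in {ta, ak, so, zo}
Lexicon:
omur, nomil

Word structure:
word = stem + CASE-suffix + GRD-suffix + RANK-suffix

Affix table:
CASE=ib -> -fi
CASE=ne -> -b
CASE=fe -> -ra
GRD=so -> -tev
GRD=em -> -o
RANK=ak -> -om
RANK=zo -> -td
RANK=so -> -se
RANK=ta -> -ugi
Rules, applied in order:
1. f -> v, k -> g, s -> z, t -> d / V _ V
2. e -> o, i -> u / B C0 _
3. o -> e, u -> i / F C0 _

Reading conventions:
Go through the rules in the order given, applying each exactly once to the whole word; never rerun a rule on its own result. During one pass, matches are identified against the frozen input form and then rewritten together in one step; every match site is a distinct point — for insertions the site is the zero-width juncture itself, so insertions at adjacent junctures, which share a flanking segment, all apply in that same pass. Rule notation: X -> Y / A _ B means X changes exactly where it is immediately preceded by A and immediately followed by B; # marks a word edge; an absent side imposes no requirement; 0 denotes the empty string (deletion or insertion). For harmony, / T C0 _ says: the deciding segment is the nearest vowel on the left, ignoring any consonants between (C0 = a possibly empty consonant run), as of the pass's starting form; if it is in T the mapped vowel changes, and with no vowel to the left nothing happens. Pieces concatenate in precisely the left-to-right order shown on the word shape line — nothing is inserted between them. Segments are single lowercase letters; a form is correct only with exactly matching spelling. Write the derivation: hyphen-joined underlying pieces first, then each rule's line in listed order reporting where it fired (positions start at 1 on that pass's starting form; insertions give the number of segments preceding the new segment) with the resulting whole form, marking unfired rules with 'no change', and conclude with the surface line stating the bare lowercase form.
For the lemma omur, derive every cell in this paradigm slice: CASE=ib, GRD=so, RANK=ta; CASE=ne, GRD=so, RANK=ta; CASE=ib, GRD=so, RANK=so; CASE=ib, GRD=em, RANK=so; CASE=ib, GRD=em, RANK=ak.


cell CASE=ib, GRD=so, RANK=ta:
underlying: omur-fi-tev-ugi
1. f -> v, k -> g, s -> z, t -> d / V _ V: fires at position(s) 7: omurfidevugi
2. e -> o, i -> u / B C0 _: fires at position(s) 6, 12: omurfudevugu
3. o -> e, u -> i / F C0 _: fires at position(s) 10: omurfudevigu
surface: omurfudevigu

cell CASE=ne, GRD=so, RANK=ta:
underlying: omur-b-tev-ugi
1. f -> v, k -> g, s -> z, t -> d / V _ V: no change
2. e -> o, i -> u / B C0 _: fires at position(s) 7, 11: omurbtovugu
3. o -> e, u -> i / F C0 _: no change
surface: omurbtovugu

cell CASE=ib, GRD=so, RANK=so:
underlying: omur-fi-tev-se
1. f -> v, k -> g, s -> z, t -> d / V _ V: fires at position(s) 7: omurfidevse
2. e -> o, i -> u / B C0 _: fires at position(s) 6: omurfudevse
3. o -> e, u -> i / F C0 _: no change
surface: omurfudevse

cell CASE=ib, GRD=em, RANK=so:
underlying: omur-fi-o-se
1. f -> v, k -> g, s -> z, t -> d / V _ V: fires at position(s) 8: omurfioze
2. e -> o, i -> u / B C0 _: fires at position(s) 6, 9: omurfuozo
3. o -> e, u -> i / F C0 _: no change
surface: omurfuozo

cell CASE=ib, GRD=em, RANK=ak:
underlying: omur-fi-o-om
1. f -> v, k -> g, s -> z, t -> d / V _ V: no change
2. e -> o, i -> u / B C0 _: fires at position(s) 6: omurfuoom
3. o -> e, u -> i / F C0 _: no change
surface: omurfuoom


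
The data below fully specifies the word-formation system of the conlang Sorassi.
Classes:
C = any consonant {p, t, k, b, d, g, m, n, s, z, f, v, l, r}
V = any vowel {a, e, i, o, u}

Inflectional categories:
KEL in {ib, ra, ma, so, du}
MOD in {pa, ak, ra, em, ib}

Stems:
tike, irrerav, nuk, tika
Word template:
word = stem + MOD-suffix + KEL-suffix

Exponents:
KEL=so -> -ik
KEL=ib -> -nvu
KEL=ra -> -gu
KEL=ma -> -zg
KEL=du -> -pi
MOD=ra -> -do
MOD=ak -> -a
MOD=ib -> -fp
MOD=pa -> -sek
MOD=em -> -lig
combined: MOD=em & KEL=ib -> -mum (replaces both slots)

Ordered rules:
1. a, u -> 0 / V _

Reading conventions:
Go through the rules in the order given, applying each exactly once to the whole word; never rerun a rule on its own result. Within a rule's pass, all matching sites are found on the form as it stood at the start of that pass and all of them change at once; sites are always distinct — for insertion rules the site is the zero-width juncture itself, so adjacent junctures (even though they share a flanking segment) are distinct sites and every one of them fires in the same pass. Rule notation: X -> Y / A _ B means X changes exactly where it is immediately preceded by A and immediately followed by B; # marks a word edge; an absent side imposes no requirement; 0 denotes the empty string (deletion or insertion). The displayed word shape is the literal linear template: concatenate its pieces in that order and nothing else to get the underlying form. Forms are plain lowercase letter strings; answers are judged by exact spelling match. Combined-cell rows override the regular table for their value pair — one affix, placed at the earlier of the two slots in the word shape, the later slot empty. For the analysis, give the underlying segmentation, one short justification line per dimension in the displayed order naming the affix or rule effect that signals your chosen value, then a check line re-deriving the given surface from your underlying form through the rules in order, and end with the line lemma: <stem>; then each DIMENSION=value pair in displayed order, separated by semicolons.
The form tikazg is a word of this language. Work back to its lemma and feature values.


underlying: tika-a-zg
KEL=ma - signalled by the affix -zg
MOD=ak - signalled by the affix -a
check: tikaazg -> tikazg
lemma: tika; KEL=ma; MOD=ak


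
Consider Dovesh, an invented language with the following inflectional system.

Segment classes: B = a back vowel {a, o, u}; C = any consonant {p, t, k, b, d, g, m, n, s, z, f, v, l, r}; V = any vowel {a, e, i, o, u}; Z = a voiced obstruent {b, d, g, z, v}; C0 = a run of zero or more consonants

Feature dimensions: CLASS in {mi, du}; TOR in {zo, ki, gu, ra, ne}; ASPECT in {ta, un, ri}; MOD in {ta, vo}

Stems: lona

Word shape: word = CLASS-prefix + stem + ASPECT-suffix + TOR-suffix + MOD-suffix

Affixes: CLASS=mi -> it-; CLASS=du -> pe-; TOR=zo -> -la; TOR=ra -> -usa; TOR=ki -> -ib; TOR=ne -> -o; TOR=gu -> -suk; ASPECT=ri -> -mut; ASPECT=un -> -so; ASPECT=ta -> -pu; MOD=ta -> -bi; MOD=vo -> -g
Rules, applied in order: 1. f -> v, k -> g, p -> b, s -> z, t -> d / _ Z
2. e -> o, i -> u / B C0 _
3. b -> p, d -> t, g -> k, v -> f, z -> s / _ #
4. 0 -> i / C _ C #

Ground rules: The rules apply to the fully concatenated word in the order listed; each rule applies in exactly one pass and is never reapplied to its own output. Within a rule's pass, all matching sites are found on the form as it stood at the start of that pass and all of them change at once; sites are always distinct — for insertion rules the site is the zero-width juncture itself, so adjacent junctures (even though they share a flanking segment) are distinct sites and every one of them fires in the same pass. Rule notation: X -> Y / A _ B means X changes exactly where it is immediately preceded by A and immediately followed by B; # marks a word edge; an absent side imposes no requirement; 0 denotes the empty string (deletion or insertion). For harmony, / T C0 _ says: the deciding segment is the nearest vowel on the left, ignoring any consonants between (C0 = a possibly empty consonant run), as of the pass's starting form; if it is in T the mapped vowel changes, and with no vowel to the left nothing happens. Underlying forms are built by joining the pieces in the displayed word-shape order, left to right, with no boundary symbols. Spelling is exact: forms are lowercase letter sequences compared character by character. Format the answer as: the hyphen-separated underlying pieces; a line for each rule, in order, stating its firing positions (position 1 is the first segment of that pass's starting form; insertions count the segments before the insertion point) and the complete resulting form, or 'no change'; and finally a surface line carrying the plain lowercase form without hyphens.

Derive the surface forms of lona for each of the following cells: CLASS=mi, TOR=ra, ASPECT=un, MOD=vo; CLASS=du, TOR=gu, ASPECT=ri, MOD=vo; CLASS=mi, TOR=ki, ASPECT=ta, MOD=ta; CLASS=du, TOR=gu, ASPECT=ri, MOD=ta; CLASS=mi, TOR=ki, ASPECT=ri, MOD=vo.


cell CLASS=mi, TOR=ra, ASPECT=un, MOD=vo:
underlying: it-lona-so-usa-g
1. f -> v, k -> g, p -> b, s -> z, t -> d / _ Z: no change
2. e -> o, i -> u / B C0 _: no change
3. b -> p, d -> t, g -> k, v -> f, z -> s / _ #: fires at position(s) 12: itlonasousak
4. 0 -> i / C _ C #: no change
surface: itlonasousak

cell CLASS=du, TOR=gu, ASPECT=ri, MOD=vo:
underlying: pe-lona-mut-suk-g
1. f -> v, k -> g, p -> b, s -> z, t -> d / _ Z: fires at position(s) 12: pelonamutsugg
2. e -> o, i -> u / B C0 _: no change
3. b -> p, d -> t, g -> k, v -> f, z -> s / _ #: fires at position(s) 13: pelonamutsugk
4. 0 -> i / C _ C #: inserts after position(s) 12: pelonamutsugik
surface: pelonamutsugik

cell CLASS=mi, TOR=ki, ASPECT=ta, MOD=ta:
underlying: it-lona-pu-ib-bi
1. f -> v, k -> g, p -> b, s -> z, t -> d / _ Z: no change
2. e -> o, i -> u / B C0 _: fires at position(s) 9: itlonapuubbi
3. b -> p, d -> t, g -> k, v -> f, z -> s / _ #: no change
4. 0 -> i / C _ C #: no change
surface: itlonapuubbi

cell CLASS=du, TOR=gu, ASPECT=ri, MOD=ta:
underlying: pe-lona-mut-suk-bi
1. f -> v, k -> g, p -> b, s -> z, t -> d / _ Z: fires at position(s) 12: pelonamutsugbi
2. e -> o, i -> u / B C0 _: fires at position(s) 14: pelonamutsugbu
3. b -> p, d -> t, g -> k, v -> f, z -> s / _ #: no change
4. 0 -> i / C _ C #: no change
surface: pelonamutsugbu

cell CLASS=mi, TOR=ki, ASPECT=ri, MOD=vo:
underlying: it-lona-mut-ib-g
1. f -> v, k -> g, p -> b, s -> z, t -> d / _ Z: no change
2. e -> o, i -> u / B C0 _: fires at position(s) 10: itlonamutubg
3. b -> p, d -> t, g -> k, v -> f, z -> s / _ #: fires at position(s) 12: itlonamutubk
4. 0 -> i / C _ C #: inserts after position(s) 11: itlonamutubik
surface: itlonamutubik


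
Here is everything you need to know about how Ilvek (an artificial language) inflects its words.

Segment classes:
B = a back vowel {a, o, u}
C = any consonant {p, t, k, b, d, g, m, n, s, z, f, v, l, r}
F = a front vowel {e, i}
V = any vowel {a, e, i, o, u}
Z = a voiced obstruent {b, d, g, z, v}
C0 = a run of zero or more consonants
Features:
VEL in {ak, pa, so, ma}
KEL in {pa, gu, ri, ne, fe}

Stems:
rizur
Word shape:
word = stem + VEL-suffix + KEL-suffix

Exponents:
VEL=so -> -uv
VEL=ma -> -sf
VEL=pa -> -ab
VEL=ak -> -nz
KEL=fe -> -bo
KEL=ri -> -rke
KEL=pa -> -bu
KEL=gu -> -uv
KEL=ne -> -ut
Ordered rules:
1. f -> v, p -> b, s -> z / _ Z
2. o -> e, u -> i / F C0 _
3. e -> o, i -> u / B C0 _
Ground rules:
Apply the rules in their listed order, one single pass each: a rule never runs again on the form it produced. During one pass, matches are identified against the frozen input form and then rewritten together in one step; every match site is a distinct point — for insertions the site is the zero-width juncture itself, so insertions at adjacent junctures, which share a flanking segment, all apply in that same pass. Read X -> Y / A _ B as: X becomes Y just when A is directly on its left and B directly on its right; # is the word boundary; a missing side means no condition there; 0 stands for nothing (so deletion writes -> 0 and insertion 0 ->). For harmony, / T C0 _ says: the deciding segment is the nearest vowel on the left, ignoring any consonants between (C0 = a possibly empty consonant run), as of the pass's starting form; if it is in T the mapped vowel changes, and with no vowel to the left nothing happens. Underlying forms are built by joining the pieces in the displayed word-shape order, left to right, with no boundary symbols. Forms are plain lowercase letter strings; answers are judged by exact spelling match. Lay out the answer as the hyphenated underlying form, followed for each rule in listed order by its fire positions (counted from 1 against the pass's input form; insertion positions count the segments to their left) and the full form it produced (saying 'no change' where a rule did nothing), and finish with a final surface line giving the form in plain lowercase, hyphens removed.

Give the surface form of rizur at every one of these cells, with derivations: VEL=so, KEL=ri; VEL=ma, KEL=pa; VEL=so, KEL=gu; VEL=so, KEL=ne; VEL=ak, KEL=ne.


cell VEL=so, KEL=ri:
underlying: rizur-uv-rke
1. f -> v, p -> b, s -> z / _ Z: no change
2. o -> e, u -> i / F C0 _: fires at position(s) 4: riziruvrke
3. e -> o, i -> u / B C0 _: fires at position(s) 10: riziruvrko
surface: riziruvrko

cell VEL=ma, KEL=pa:
underlying: rizur-sf-bu
1. f -> v, p -> b, s -> z / _ Z: fires at position(s) 7: rizursvbu
2. o -> e, u -> i / F C0 _: fires at position(s) 4: rizirsvbu
3. e -> o, i -> u / B C0 _: no change
surface: rizirsvbu

cell VEL=so, KEL=gu:
underlying: rizur-uv-uv
1. f -> v, p -> b, s -> z / _ Z: no change
2. o -> e, u -> i / F C0 _: fires at position(s) 4: riziruvuv
3. e -> o, i -> u / B C0 _: no change
surface: riziruvuv

cell VEL=so, KEL=ne:
underlying: rizur-uv-ut
1. f -> v, p -> b, s -> z / _ Z: no change
2. o -> e, u -> i / F C0 _: fires at position(s) 4: riziruvut
3. e -> o, i -> u / B C0 _: no change
surface: riziruvut

cell VEL=ak, KEL=ne:
underlying: rizur-nz-ut
1. f -> v, p -> b, s -> z / _ Z: no change
2. o -> e, u -> i / F C0 _: fires at position(s) 4: rizirnzut
3. e -> o, i -> u / B C0 _: no change
surface: rizirnzut


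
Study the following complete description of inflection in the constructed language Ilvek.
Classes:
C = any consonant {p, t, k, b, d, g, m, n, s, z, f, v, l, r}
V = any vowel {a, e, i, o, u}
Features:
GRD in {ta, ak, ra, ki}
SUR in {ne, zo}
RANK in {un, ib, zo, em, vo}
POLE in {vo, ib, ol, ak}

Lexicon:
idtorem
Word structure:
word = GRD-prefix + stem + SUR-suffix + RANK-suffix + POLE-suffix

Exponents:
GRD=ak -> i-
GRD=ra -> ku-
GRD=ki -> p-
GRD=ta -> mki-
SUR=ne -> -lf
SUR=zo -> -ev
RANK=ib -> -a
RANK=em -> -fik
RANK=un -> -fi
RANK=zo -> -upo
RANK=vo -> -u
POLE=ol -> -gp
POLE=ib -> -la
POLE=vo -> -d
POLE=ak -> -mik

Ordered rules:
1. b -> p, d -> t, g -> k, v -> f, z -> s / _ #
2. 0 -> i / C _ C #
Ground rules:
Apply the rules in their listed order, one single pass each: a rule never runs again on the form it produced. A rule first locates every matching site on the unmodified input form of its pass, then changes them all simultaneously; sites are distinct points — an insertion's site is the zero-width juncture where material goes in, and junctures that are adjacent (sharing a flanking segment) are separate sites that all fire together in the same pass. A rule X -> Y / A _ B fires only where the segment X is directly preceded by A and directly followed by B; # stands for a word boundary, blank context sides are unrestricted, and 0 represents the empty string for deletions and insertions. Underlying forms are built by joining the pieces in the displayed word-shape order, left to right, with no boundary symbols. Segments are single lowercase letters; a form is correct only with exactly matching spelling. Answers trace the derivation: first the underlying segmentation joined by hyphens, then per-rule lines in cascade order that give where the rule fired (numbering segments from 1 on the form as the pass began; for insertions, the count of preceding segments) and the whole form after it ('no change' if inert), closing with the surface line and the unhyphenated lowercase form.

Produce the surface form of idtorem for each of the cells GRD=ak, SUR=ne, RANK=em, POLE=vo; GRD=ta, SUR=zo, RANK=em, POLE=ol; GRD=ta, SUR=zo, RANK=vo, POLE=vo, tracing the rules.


cell GRD=ak, SUR=ne, RANK=em, POLE=vo:
underlying: i-idtorem-lf-fik-d
1. b -> p, d -> t, g -> k, v -> f, z -> s / _ #: fires at position(s) 14: iidtoremlffikt
2. 0 -> i / C _ C #: inserts after position(s) 13: iidtoremlffikit
surface: iidtoremlffikit

cell GRD=ta, SUR=zo, RANK=em, POLE=ol:
underlying: mki-idtorem-ev-fik-gp
1. b -> p, d -> t, g -> k, v -> f, z -> s / _ #: no change
2. 0 -> i / C _ C #: inserts after position(s) 16: mkiidtoremevfikgip
surface: mkiidtoremevfikgip

cell GRD=ta, SUR=zo, RANK=vo, POLE=vo:
underlying: mki-idtorem-ev-u-d
1. b -> p, d -> t, g -> k, v -> f, z -> s / _ #: fires at position(s) 14: mkiidtoremevut
2. 0 -> i / C _ C #: no change
surface: mkiidtoremevut


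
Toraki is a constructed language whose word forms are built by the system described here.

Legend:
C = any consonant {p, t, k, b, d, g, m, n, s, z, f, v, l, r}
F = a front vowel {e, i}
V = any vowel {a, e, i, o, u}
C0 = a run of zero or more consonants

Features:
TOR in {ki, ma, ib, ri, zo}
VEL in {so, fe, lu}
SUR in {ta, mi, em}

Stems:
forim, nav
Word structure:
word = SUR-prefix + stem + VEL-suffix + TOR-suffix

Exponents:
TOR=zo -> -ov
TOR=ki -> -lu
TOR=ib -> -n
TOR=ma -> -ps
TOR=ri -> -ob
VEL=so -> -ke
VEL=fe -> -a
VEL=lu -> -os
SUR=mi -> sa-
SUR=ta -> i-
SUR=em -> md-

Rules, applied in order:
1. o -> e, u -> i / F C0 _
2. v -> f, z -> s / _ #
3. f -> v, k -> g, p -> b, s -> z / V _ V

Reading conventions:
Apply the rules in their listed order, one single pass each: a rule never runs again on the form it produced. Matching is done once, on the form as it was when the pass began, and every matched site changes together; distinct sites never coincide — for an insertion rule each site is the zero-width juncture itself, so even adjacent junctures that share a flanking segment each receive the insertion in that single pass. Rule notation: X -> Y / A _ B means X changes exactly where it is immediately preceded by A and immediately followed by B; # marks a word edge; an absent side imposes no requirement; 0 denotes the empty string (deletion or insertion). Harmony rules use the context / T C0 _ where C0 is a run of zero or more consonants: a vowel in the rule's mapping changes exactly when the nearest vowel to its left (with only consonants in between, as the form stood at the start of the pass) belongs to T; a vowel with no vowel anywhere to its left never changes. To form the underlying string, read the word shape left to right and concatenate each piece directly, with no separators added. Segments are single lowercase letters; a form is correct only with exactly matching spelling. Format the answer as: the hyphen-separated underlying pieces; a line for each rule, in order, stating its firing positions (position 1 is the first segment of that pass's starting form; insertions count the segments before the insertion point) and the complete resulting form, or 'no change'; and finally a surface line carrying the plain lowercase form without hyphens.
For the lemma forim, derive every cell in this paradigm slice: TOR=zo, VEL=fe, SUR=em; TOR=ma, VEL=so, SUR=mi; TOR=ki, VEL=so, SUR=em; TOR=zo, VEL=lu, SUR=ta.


cell TOR=zo, VEL=fe, SUR=em:
underlying: md-forim-a-ov
1. o -> e, u -> i / F C0 _: no change
2. v -> f, z -> s / _ #: fires at position(s) 10: mdforimaof
3. f -> v, k -> g, p -> b, s -> z / V _ V: no change
surface: mdforimaof

cell TOR=ma, VEL=so, SUR=mi:
underlying: sa-forim-ke-ps
1. o -> e, u -> i / F C0 _: no change
2. v -> f, z -> s / _ #: no change
3. f -> v, k -> g, p -> b, s -> z / V _ V: fires at position(s) 3: savorimkeps
surface: savorimkeps

cell TOR=ki, VEL=so, SUR=em:
underlying: md-forim-ke-lu
1. o -> e, u -> i / F C0 _: fires at position(s) 11: mdforimkeli
2. v -> f, z -> s / _ #: no change
3. f -> v, k -> g, p -> b, s -> z / V _ V: no change
surface: mdforimkeli

cell TOR=zo, VEL=lu, SUR=ta:
underlying: i-forim-os-ov
1. o -> e, u -> i / F C0 _: fires at position(s) 3, 7: iferimesov
2. v -> f, z -> s / _ #: fires at position(s) 10: iferimesof
3. f -> v, k -> g, p -> b, s -> z / V _ V: fires at position(s) 2, 8: iverimezof
surface: iverimezof


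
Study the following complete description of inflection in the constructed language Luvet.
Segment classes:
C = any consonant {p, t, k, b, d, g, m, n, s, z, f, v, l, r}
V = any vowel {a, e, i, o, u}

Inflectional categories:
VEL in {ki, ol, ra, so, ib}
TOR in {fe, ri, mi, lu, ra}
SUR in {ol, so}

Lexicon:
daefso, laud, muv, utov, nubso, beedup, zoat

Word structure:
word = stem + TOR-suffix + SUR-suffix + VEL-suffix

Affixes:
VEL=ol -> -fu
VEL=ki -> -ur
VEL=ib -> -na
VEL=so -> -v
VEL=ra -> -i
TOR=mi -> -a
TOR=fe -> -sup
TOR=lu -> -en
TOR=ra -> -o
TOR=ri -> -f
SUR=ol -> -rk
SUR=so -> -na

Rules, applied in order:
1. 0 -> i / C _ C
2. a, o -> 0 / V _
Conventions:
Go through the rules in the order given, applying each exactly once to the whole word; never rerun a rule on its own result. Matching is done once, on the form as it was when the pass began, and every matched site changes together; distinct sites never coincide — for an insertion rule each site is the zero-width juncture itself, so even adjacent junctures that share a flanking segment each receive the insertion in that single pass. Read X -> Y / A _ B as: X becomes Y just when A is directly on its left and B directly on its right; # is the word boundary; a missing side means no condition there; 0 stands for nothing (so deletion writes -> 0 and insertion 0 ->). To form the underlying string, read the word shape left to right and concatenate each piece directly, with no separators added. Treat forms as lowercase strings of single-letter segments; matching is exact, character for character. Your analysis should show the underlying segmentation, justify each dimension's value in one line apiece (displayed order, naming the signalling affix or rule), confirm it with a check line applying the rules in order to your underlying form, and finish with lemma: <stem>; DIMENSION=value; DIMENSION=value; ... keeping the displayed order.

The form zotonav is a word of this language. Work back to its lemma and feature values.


underlying: zoat-o-na-v
VEL=so - signalled by the affix -v
TOR=ra - signalled by the affix -o
SUR=so - signalled by the affix -na
check: zoatonav -> zoatonav -> zotonav
lemma: zoat; VEL=so; TOR=ra; SUR=so


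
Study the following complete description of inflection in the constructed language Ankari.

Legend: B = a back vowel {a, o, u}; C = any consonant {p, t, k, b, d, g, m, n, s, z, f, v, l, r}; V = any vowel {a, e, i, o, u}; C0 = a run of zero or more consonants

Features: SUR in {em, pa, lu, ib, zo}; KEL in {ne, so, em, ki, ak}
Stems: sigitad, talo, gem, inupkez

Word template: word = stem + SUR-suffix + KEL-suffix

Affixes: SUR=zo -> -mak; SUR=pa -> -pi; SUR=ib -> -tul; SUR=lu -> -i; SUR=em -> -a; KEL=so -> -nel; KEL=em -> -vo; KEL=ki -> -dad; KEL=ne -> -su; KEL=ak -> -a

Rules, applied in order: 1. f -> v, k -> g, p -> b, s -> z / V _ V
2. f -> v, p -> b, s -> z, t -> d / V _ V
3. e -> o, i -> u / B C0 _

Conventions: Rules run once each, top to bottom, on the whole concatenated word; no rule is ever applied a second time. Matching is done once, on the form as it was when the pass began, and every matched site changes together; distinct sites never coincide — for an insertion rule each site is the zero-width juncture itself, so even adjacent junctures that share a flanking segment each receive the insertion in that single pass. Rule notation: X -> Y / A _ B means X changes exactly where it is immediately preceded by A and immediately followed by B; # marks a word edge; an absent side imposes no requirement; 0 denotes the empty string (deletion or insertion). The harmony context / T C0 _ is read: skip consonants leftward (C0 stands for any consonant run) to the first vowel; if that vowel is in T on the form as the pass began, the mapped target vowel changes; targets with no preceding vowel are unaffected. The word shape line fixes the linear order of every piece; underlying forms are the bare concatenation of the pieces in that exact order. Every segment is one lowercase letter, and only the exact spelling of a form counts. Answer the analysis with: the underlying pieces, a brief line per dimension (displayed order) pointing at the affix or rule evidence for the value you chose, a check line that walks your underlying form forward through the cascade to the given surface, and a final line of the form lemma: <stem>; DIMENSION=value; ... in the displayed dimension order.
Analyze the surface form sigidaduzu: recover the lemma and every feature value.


underlying: sigitad-i-su
SUR=lu - signalled by the affix -i
KEL=ne - signalled by the affix -su
check: sigitadisu -> sigitadizu -> sigidadizu -> sigidaduzu
lemma: sigitad; SUR=lu; KEL=ne


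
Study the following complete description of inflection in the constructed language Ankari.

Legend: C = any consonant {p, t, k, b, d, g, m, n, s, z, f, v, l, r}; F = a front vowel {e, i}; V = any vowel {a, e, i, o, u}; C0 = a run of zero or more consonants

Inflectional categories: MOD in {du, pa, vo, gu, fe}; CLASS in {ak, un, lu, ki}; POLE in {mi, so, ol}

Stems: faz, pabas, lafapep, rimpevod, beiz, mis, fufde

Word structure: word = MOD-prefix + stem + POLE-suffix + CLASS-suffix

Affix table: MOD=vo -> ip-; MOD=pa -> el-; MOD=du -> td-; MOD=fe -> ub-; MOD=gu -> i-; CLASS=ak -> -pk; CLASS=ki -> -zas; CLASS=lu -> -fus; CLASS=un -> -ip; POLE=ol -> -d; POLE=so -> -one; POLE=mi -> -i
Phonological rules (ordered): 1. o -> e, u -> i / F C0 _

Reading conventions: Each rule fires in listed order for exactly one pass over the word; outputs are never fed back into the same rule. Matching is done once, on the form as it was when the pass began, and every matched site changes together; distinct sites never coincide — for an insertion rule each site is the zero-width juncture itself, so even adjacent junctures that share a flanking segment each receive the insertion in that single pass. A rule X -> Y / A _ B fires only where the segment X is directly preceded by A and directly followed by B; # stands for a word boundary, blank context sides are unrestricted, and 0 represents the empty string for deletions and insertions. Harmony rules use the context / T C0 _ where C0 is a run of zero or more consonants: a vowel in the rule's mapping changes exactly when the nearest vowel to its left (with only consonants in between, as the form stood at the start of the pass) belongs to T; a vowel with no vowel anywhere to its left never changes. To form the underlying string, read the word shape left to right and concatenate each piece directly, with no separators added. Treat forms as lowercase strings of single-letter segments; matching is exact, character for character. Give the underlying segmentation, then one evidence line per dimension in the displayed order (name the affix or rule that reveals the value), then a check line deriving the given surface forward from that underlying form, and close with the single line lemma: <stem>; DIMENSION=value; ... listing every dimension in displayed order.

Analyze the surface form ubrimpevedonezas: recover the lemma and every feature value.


underlying: ub-rimpevod-one-zas
MOD=fe - signalled by the affix ub-
CLASS=ki - signalled by the affix -zas
POLE=so - signalled by the affix -one
check: ubrimpevodonezas -> ubrimpevedonezas
lemma: rimpevod; MOD=fe; CLASS=ki; POLE=so


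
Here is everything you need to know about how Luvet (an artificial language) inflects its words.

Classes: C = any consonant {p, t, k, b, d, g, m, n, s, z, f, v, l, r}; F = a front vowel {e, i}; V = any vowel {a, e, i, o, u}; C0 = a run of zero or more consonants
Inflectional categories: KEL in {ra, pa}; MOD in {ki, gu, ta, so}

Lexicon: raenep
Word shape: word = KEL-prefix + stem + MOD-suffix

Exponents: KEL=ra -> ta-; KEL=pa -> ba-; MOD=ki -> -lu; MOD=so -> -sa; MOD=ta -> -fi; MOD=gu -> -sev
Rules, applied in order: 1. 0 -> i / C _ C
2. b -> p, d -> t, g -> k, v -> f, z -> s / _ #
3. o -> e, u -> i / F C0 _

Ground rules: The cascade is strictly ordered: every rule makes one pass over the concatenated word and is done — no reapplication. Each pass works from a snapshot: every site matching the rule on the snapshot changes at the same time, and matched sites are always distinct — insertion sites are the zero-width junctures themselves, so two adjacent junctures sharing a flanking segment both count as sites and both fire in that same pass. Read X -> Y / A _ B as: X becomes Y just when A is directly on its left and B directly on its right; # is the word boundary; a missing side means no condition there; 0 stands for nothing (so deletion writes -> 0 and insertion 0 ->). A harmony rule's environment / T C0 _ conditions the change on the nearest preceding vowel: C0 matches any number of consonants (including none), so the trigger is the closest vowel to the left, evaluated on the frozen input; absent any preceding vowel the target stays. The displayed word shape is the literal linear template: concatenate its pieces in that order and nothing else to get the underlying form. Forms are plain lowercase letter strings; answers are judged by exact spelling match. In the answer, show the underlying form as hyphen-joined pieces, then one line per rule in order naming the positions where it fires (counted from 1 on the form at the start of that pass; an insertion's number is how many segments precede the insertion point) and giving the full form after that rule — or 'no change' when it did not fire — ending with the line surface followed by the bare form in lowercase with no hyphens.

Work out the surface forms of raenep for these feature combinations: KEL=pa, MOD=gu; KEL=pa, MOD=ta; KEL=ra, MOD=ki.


cell KEL=pa, MOD=gu:
underlying: ba-raenep-sev
1. 0 -> i / C _ C: inserts after position(s) 8: baraenepisev
2. b -> p, d -> t, g -> k, v -> f, z -> s / _ #: fires at position(s) 12: baraenepisef
3. o -> e, u -> i / F C0 _: no change
surface: baraenepisef

cell KEL=pa, MOD=ta:
underlying: ba-raenep-fi
1. 0 -> i / C _ C: inserts after position(s) 8: baraenepifi
2. b -> p, d -> t, g -> k, v -> f, z -> s / _ #: no change
3. o -> e, u -> i / F C0 _: no change
surface: baraenepifi

cell KEL=ra, MOD=ki:
underlying: ta-raenep-lu
1. 0 -> i / C _ C: inserts after position(s) 8: taraenepilu
2. b -> p, d -> t, g -> k, v -> f, z -> s / _ #: no change
3. o -> e, u -> i / F C0 _: fires at position(s) 11: taraenepili
surface: taraenepili
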